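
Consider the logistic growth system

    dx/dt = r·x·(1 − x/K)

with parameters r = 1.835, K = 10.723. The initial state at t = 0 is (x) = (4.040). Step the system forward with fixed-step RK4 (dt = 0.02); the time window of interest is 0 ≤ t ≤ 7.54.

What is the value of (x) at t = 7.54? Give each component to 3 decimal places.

t=0.000: state=(4.040)
step 1 (dt=0.02): k1=(4.620), k2=(4.641), k3=(4.641), k4=(4.661); state += dt/6·(k1+2k2+2k3+k4)
t=0.020: state=(4.133)
t=0.040: state=(4.226)
t=0.060: state=(4.321)
continuing one RK4 step at a time; state shown every 25 steps (Δt=0.5):
t=0.500: state=(6.456)
t=1.000: state=(8.483)
t=1.500: state=(9.700)
t=2.000: state=(10.289)
t=2.500: state=(10.545)
t=3.000: state=(10.651)
t=3.500: state=(10.694)
t=4.000: state=(10.711)
t=4.500: state=(10.718)
t=5.000: state=(10.721)
t=5.500: state=(10.722)
t=6.000: state=(10.723)
t=6.500: state=(10.723)
t=7.000: state=(10.723)
t=7.500: state=(10.723)
t=7.540: state=(10.723)

(x) = (10.723)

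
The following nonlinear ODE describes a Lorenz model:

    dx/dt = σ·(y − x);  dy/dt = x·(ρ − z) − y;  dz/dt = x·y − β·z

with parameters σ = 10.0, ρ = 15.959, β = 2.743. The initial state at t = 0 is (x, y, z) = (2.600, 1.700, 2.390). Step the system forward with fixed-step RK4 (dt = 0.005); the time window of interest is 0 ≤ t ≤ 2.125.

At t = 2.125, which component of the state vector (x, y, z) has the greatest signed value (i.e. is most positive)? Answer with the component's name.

t=0.000: state=(2.600, 1.700, 2.390)
step 1 (dt=0.005): k1=(-9.000, 33.579, -2.136), k2=(-7.936, 33.204, -1.943), k3=(-7.972, 33.240, -1.942), k4=(-6.939, 32.897, -1.751); state += dt/6·(k1+2k2+2k3+k4)
t=0.005: state=(2.560, 1.866, 2.380)
t=0.010: state=(2.530, 2.029, 2.372)
t=0.015: state=(2.510, 2.190, 2.367)
continuing one RK4 step at a time; state shown every 20 steps (Δt=0.1):
t=0.100: state=(3.221, 5.013, 2.636)
t=0.200: state=(6.004, 9.767, 4.997)
t=0.300: state=(10.288, 14.394, 12.921)
t=0.400: state=(11.874, 9.983, 23.086)
t=0.500: state=(7.387, 1.792, 22.358)
t=0.600: state=(2.847, -0.307, 17.194)
t=0.700: state=(0.872, -0.186, 13.026)
t=0.800: state=(0.292, 0.041, 9.898)
t=0.900: state=(0.190, 0.189, 7.525)
t=1.000: state=(0.248, 0.359, 5.725)
t=1.100: state=(0.420, 0.665, 4.366)
t=1.200: state=(0.777, 1.275, 3.369)
t=1.300: state=(1.502, 2.516, 2.748)
t=1.400: state=(2.972, 5.008, 2.819)
t=1.500: state=(5.803, 9.501, 4.944)
t=1.600: state=(10.042, 14.203, 12.432)
t=1.700: state=(11.892, 10.412, 22.687)
t=1.800: state=(7.675, 2.136, 22.527)
t=1.900: state=(3.069, -0.202, 17.426)
t=2.000: state=(1.001, -0.115, 13.210)
t=2.100: state=(0.394, 0.143, 10.042)
t=2.125: state=(0.345, 0.196, 9.378)
compare at T: x=0.345, y=0.196, z=9.378

largest component: z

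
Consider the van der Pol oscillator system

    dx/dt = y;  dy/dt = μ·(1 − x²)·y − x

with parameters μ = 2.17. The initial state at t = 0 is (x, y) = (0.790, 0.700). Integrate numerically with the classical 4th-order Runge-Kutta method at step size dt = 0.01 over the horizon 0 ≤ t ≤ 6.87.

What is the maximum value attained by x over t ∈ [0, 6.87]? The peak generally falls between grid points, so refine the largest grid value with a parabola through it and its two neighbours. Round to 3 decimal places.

max x = 2.021

t=0.000: state=(0.790, 0.700)
step 1 (dt=0.01): k1=(0.700, -0.219), k2=(0.699, -0.232), k3=(0.699, -0.232), k4=(0.698, -0.245); state += dt/6·(k1+2k2+2k3+k4)
t=0.010: state=(0.797, 0.698)
t=0.020: state=(0.804, 0.695)
t=0.030: state=(0.811, 0.692)
continuing one RK4 step at a time; state shown every 25 steps (Δt=0.25):
t=0.250: state=(0.951, 0.566)
t=0.500: state=(1.062, 0.309)
t=0.750: state=(1.103, 0.021)
t=1.000: state=(1.075, -0.241)
t=1.250: state=(0.984, -0.488)
t=1.500: state=(0.828, -0.776)
t=1.750: state=(0.584, -1.217)
t=2.000: state=(0.188, -2.038)
t=2.250: state=(-0.483, -3.379)
t=2.500: state=(-1.386, -3.260)
t=2.750: state=(-1.900, -0.917)
t=3.000: state=(-1.980, 0.052)
t=3.250: state=(-1.934, 0.262)
t=3.500: state=(-1.860, 0.320)
t=3.750: state=(-1.776, 0.353)
t=4.000: state=(-1.684, 0.386)
t=4.250: state=(-1.582, 0.428)
t=4.500: state=(-1.469, 0.482)
t=4.750: state=(-1.339, 0.560)
t=5.000: state=(-1.185, 0.678)
t=5.250: state=(-0.994, 0.872)
t=5.500: state=(-0.736, 1.228)
t=5.750: state=(-0.350, 1.948)
t=6.000: state=(0.294, 3.311)
t=6.250: state=(1.249, 3.802)
t=6.500: state=(1.897, 1.271)
t=6.750: state=(2.021, 0.013)
t=6.870: state=(2.011, -0.161)
largest grid value and its neighbours: x(6.750)=2.02090, x(6.760)=2.02093, x(6.770)=2.02076
parabola through these three points peaks at t≈6.756 with x≈2.02094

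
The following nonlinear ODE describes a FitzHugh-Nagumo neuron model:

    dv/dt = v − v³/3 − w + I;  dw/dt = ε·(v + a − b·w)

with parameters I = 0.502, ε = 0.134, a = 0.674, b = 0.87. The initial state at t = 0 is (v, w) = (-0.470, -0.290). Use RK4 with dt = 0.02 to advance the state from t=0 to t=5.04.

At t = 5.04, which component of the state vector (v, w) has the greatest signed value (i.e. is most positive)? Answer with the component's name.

t=0.000: state=(-0.470, -0.290)
step 1 (dt=0.02): k1=(0.357, 0.061), k2=(0.359, 0.062), k3=(0.359, 0.062), k4=(0.361, 0.062); state += dt/6·(k1+2k2+2k3+k4)
t=0.020: state=(-0.463, -0.289)
t=0.040: state=(-0.456, -0.288)
t=0.060: state=(-0.448, -0.286)
continuing one RK4 step at a time; state shown every 10 steps (Δt=0.2):
t=0.200: state=(-0.394, -0.277)
t=0.400: state=(-0.307, -0.262)
t=0.600: state=(-0.206, -0.245)
t=0.800: state=(-0.088, -0.225)
t=1.000: state=(0.051, -0.203)
t=1.200: state=(0.215, -0.177)
t=1.400: state=(0.408, -0.147)
t=1.600: state=(0.628, -0.112)
t=1.800: state=(0.867, -0.072)
t=2.000: state=(1.110, -0.026)
t=2.200: state=(1.332, 0.025)
t=2.400: state=(1.513, 0.080)
t=2.600: state=(1.643, 0.138)
t=2.800: state=(1.727, 0.197)
t=3.000: state=(1.773, 0.257)
t=3.200: state=(1.794, 0.316)
t=3.400: state=(1.798, 0.375)
t=3.600: state=(1.791, 0.431)
t=3.800: state=(1.778, 0.486)
t=4.000: state=(1.760, 0.540)
t=4.200: state=(1.740, 0.592)
t=4.400: state=(1.718, 0.642)
t=4.600: state=(1.695, 0.690)
t=4.800: state=(1.672, 0.737)
t=5.000: state=(1.647, 0.781)
t=5.040: state=(1.642, 0.790)
compare at T: v=1.642, w=0.790

largest component: v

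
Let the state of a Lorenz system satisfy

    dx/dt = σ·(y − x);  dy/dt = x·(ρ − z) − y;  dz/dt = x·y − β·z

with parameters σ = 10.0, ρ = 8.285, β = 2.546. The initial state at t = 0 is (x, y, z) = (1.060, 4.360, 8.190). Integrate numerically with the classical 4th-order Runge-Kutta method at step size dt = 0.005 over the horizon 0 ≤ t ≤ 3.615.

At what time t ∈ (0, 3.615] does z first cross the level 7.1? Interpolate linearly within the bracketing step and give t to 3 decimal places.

t = 0.116

t=0.000: state=(1.060, 4.360, 8.190)
step 1 (dt=0.005): k1=(33.000, -4.259, -16.230), k2=(32.069, -4.194, -15.779), k3=(32.093, -4.196, -15.792), k4=(31.186, -4.127, -15.355); state += dt/6·(k1+2k2+2k3+k4)
t=0.005: state=(1.220, 4.339, 8.111)
t=0.010: state=(1.372, 4.319, 8.036)
t=0.015: state=(1.515, 4.299, 7.966)
t=0.115: state=(3.183, 4.099, 7.105)
next step: t=0.120: state=(3.228, 4.098, 7.081) — z has crossed 7.1
linear interpolation between t=0.115 (7.10543) and t=0.120 (7.08083) → t≈0.116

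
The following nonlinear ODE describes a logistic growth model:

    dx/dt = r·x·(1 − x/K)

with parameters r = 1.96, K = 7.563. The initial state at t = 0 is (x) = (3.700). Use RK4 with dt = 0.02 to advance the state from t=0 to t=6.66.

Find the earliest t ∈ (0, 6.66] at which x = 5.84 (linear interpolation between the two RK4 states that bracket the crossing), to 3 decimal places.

t=0.000: state=(3.700)
step 1 (dt=0.02): k1=(3.704), k2=(3.705), k3=(3.705), k4=(3.706); state += dt/6·(k1+2k2+2k3+k4)
t=0.020: state=(3.774)
t=0.040: state=(3.848)
t=0.060: state=(3.922)
continuing one RK4 step at a time; state shown every 25 steps (Δt=0.5):
t=0.500: state=(5.434)
t=0.640: state=(5.827)
next step: t=0.660: state=(5.879) — x has crossed 5.84
linear interpolation between t=0.640 (5.82749) and t=0.660 (5.87936) → t≈0.645

t = 0.645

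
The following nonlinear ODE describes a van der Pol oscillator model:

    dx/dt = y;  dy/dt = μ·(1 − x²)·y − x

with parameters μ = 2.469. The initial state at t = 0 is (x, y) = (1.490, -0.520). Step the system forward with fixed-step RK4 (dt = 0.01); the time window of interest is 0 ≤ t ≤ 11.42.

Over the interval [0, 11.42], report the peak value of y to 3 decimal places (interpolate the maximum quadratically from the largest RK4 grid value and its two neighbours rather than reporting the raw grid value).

max y = 4.396

t=0.000: state=(1.490, -0.520)
step 1 (dt=0.01): k1=(-0.520, 0.076), k2=(-0.520, 0.068), k3=(-0.520, 0.068), k4=(-0.519, 0.060); state += dt/6·(k1+2k2+2k3+k4)
t=0.010: state=(1.485, -0.519)
t=0.020: state=(1.480, -0.519)
t=0.030: state=(1.474, -0.518)
continuing one RK4 step at a time; state shown every 50 steps (Δt=0.5):
t=0.500: state=(1.214, -0.629)
t=1.000: state=(0.804, -1.111)
t=1.500: state=(-0.157, -3.259)
t=2.000: state=(-1.900, -1.361)
t=2.500: state=(-1.986, 0.229)
t=3.000: state=(-1.851, 0.295)
t=3.500: state=(-1.692, 0.343)
t=4.000: state=(-1.504, 0.419)
t=4.500: state=(-1.262, 0.566)
t=5.000: state=(-0.901, 0.953)
t=5.500: state=(-0.125, 2.557)
t=6.000: state=(1.706, 2.607)
t=6.500: state=(2.005, -0.184)
t=7.000: state=(1.878, -0.287)
t=7.500: state=(1.724, -0.332)
t=8.000: state=(1.542, -0.401)
t=8.500: state=(1.313, -0.529)
t=9.000: state=(0.984, -0.842)
t=9.500: state=(0.338, -2.039)
t=10.000: state=(-1.404, -3.817)
t=10.500: state=(-2.019, 0.099)
t=11.000: state=(-1.905, 0.279)
t=11.420: state=(-1.780, 0.315)
largest grid value and its neighbours: y(5.790)=4.39154, y(5.800)=4.39610, y(5.810)=4.39112
parabola through these three points peaks at t≈5.800 with y≈4.39611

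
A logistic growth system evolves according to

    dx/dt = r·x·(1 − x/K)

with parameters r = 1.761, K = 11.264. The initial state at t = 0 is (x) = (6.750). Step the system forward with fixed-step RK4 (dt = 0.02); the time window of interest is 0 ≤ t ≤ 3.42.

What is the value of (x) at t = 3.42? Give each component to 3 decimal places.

t=0.000: state=(6.750)
step 1 (dt=0.02): k1=(4.764), k2=(4.747), k3=(4.747), k4=(4.729); state += dt/6·(k1+2k2+2k3+k4)
t=0.020: state=(6.845)
t=0.040: state=(6.939)
t=0.060: state=(7.033)
continuing one RK4 step at a time; state shown every 10 steps (Δt=0.2):
t=0.200: state=(7.661)
t=0.400: state=(8.465)
t=0.600: state=(9.139)
t=0.800: state=(9.681)
t=1.000: state=(10.103)
t=1.200: state=(10.422)
t=1.400: state=(10.658)
t=1.600: state=(10.831)
t=1.800: state=(10.956)
t=2.000: state=(11.046)
t=2.200: state=(11.110)
t=2.400: state=(11.155)
t=2.600: state=(11.187)
t=2.800: state=(11.210)
t=3.000: state=(11.226)
t=3.200: state=(11.237)
t=3.400: state=(11.245)
t=3.420: state=(11.246)

(x) = (11.246)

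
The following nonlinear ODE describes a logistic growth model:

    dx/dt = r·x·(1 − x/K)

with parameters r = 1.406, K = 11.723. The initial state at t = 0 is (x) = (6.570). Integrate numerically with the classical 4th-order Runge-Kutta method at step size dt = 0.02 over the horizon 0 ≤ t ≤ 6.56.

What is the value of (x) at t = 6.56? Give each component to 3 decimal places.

(x) = (11.722)

t=0.000: state=(6.570)
step 1 (dt=0.02): k1=(4.060), k2=(4.053), k3=(4.053), k4=(4.046); state += dt/6·(k1+2k2+2k3+k4)
t=0.020: state=(6.651)
t=0.040: state=(6.732)
t=0.060: state=(6.812)
continuing one RK4 step at a time; state shown every 25 steps (Δt=0.5):
t=0.500: state=(8.444)
t=1.000: state=(9.833)
t=1.500: state=(10.704)
t=2.000: state=(11.195)
t=2.500: state=(11.456)
t=3.000: state=(11.589)
t=3.500: state=(11.656)
t=4.000: state=(11.690)
t=4.500: state=(11.707)
t=5.000: state=(11.715)
t=5.500: state=(11.719)
t=6.000: state=(11.721)
t=6.500: state=(11.722)
t=6.560: state=(11.722)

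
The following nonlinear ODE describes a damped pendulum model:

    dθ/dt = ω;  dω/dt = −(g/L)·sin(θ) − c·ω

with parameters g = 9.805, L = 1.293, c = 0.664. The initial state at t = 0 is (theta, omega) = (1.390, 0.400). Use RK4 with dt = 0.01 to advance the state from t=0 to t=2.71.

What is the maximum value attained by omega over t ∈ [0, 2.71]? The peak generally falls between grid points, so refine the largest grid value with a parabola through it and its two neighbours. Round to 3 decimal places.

t=0.000: state=(1.390, 0.400)
step 1 (dt=0.01): k1=(0.400, -7.725), k2=(0.361, -7.702), k3=(0.361, -7.702), k4=(0.323, -7.679); state += dt/6·(k1+2k2+2k3+k4)
t=0.010: state=(1.394, 0.323)
t=0.020: state=(1.396, 0.246)
t=0.030: state=(1.399, 0.170)
continuing one RK4 step at a time; state shown every 10 steps (Δt=0.1):
t=0.100: state=(1.392, -0.348)
t=0.200: state=(1.322, -1.044)
t=0.300: state=(1.186, -1.674)
t=0.400: state=(0.990, -2.217)
t=0.500: state=(0.746, -2.634)
t=0.600: state=(0.469, -2.882)
t=0.700: state=(0.177, -2.928)
t=0.800: state=(-0.110, -2.763)
t=0.900: state=(-0.370, -2.408)
t=1.000: state=(-0.587, -1.913)
t=1.100: state=(-0.749, -1.333)
t=1.200: state=(-0.852, -0.718)
t=1.300: state=(-0.893, -0.108)
t=1.400: state=(-0.875, 0.469)
t=1.500: state=(-0.801, 0.986)
t=1.600: state=(-0.680, 1.419)
t=1.700: state=(-0.521, 1.743)
t=1.800: state=(-0.336, 1.936)
t=1.900: state=(-0.139, 1.984)
t=2.000: state=(0.056, 1.885)
t=2.100: state=(0.234, 1.656)
t=2.200: state=(0.384, 1.325)
t=2.300: state=(0.496, 0.925)
t=2.400: state=(0.567, 0.491)
t=2.500: state=(0.595, 0.054)
t=2.600: state=(0.579, -0.358)
t=2.700: state=(0.525, -0.721)
t=2.710: state=(0.517, -0.754)
largest grid value and its neighbours: omega(1.870)=1.98497, omega(1.880)=1.98600, omega(1.890)=1.98554
parabola through these three points peaks at t≈1.882 with omega≈1.98602

max omega = 1.986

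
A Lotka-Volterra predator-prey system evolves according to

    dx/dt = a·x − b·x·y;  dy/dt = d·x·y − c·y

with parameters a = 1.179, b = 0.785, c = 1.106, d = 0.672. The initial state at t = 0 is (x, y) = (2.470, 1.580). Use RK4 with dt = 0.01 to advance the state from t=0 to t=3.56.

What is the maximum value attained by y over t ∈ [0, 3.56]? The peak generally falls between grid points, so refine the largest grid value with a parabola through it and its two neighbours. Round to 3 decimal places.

max y = 2.233

t=0.000: state=(2.470, 1.580)
step 1 (dt=0.01): k1=(-0.151, 0.875), k2=(-0.160, 0.877), k3=(-0.160, 0.877), k4=(-0.168, 0.878); state += dt/6·(k1+2k2+2k3+k4)
t=0.010: state=(2.468, 1.589)
t=0.020: state=(2.467, 1.598)
t=0.030: state=(2.465, 1.606)
continuing one RK4 step at a time; state shown every 20 steps (Δt=0.2):
t=0.200: state=(2.406, 1.759)
t=0.400: state=(2.279, 1.933)
t=0.600: state=(2.104, 2.081)
t=0.800: state=(1.905, 2.184)
t=1.000: state=(1.704, 2.231)
t=1.200: state=(1.520, 2.220)
t=1.400: state=(1.364, 2.159)
t=1.600: state=(1.239, 2.061)
t=1.800: state=(1.146, 1.938)
t=2.000: state=(1.081, 1.804)
t=2.200: state=(1.042, 1.667)
t=2.400: state=(1.026, 1.535)
t=2.600: state=(1.031, 1.413)
t=2.800: state=(1.055, 1.302)
t=3.000: state=(1.097, 1.206)
t=3.200: state=(1.156, 1.124)
t=3.400: state=(1.234, 1.058)
t=3.560: state=(1.308, 1.016)
largest grid value and its neighbours: y(1.050)=2.23320, y(1.060)=2.23328, y(1.070)=2.23321
parabola through these three points peaks at t≈1.060 with y≈2.23328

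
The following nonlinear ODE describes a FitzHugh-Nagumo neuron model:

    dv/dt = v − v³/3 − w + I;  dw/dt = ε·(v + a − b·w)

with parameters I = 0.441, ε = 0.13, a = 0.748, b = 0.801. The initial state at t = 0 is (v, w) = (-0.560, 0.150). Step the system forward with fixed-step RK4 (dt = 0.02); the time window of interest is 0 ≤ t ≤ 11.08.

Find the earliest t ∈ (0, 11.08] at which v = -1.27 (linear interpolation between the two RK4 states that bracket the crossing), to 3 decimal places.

t = 2.355

t=0.000: state=(-0.560, 0.150)
step 1 (dt=0.02): k1=(-0.210, 0.009), k2=(-0.212, 0.009), k3=(-0.212, 0.009), k4=(-0.214, 0.008); state += dt/6·(k1+2k2+2k3+k4)
t=0.020: state=(-0.564, 0.150)
t=0.040: state=(-0.569, 0.150)
t=0.060: state=(-0.573, 0.150)
continuing one RK4 step at a time; state shown every 25 steps (Δt=0.5):
t=0.500: state=(-0.685, 0.151)
t=1.000: state=(-0.844, 0.142)
t=1.500: state=(-1.020, 0.123)
t=2.000: state=(-1.181, 0.094)
t=2.340: state=(-1.267, 0.070)
next step: t=2.360: state=(-1.271, 0.069) — v has crossed -1.27
linear interpolation between t=2.340 (-1.26680) and t=2.360 (-1.27113) → t≈2.355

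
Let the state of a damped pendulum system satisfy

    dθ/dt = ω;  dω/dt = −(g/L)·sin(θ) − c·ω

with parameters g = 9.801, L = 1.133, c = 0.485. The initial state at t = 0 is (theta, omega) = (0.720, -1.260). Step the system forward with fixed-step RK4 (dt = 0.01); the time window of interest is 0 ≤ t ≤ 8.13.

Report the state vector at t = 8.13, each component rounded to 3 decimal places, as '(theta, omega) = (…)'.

(theta, omega) = (0.056, 0.270)

t=0.000: state=(0.720, -1.260)
step 1 (dt=0.01): k1=(-1.260, -5.093), k2=(-1.285, -5.039), k3=(-1.285, -5.039), k4=(-1.310, -4.984); state += dt/6·(k1+2k2+2k3+k4)
t=0.010: state=(0.707, -1.310)
t=0.020: state=(0.694, -1.360)
t=0.030: state=(0.680, -1.408)
continuing one RK4 step at a time; state shown every 50 steps (Δt=0.5):
t=0.500: state=(-0.242, -1.884)
t=1.000: state=(-0.625, 0.498)
t=1.500: state=(0.031, 1.619)
t=2.000: state=(0.496, -0.014)
t=2.500: state=(0.089, -1.275)
t=3.000: state=(-0.370, -0.267)
t=3.500: state=(-0.147, 0.944)
t=4.000: state=(0.260, 0.405)
t=4.500: state=(0.168, -0.660)
t=5.000: state=(-0.170, -0.450)
t=5.500: state=(-0.165, 0.430)
t=6.000: state=(0.102, 0.437)
t=6.500: state=(0.149, -0.254)
t=7.000: state=(-0.051, -0.391)
t=7.500: state=(-0.126, 0.125)
t=8.000: state=(0.017, 0.331)
t=8.130: state=(0.056, 0.270)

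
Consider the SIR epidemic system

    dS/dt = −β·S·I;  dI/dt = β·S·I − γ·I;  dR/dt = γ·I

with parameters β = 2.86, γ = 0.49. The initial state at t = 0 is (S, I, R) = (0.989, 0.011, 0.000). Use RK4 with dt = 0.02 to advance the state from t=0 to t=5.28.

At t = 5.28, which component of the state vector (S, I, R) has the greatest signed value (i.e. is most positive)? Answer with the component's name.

largest component: R

t=0.000: state=(0.989, 0.011, 0.000)
step 1 (dt=0.02): k1=(-0.031, 0.026, 0.005), k2=(-0.032, 0.026, 0.006), k3=(-0.032, 0.026, 0.006), k4=(-0.033, 0.027, 0.006); state += dt/6·(k1+2k2+2k3+k4)
t=0.020: state=(0.988, 0.012, 0.000)
t=0.040: state=(0.988, 0.012, 0.000)
t=0.060: state=(0.987, 0.013, 0.000)
continuing one RK4 step at a time; state shown every 10 steps (Δt=0.2):
t=0.200: state=(0.981, 0.018, 0.001)
t=0.400: state=(0.969, 0.028, 0.004)
t=0.600: state=(0.949, 0.044, 0.007)
t=0.800: state=(0.920, 0.067, 0.012)
t=1.000: state=(0.877, 0.102, 0.021)
t=1.200: state=(0.816, 0.151, 0.033)
t=1.400: state=(0.736, 0.213, 0.051)
t=1.600: state=(0.638, 0.287, 0.075)
t=1.800: state=(0.530, 0.363, 0.107)
t=2.000: state=(0.422, 0.432, 0.146)
t=2.200: state=(0.324, 0.485, 0.191)
t=2.400: state=(0.243, 0.516, 0.240)
t=2.600: state=(0.180, 0.528, 0.292)
t=2.800: state=(0.133, 0.523, 0.343)
t=3.000: state=(0.099, 0.507, 0.394)
t=3.200: state=(0.075, 0.483, 0.442)
t=3.400: state=(0.057, 0.454, 0.488)
t=3.600: state=(0.044, 0.424, 0.531)
t=3.800: state=(0.035, 0.393, 0.571)
t=4.000: state=(0.028, 0.363, 0.608)
t=4.200: state=(0.023, 0.334, 0.643)
t=4.400: state=(0.019, 0.307, 0.674)
t=4.600: state=(0.016, 0.281, 0.703)
t=4.800: state=(0.014, 0.257, 0.729)
t=5.000: state=(0.012, 0.235, 0.753)
t=5.200: state=(0.011, 0.214, 0.775)
t=5.280: state=(0.010, 0.206, 0.783)
compare at T: S=0.010, I=0.206, R=0.783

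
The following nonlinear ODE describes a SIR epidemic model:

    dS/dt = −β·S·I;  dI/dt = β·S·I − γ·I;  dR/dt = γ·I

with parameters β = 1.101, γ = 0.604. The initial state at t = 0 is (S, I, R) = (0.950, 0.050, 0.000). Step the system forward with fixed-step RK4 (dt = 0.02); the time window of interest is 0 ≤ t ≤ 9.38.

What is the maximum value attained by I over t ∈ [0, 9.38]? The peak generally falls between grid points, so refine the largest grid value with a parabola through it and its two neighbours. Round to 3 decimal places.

max I = 0.150

t=0.000: state=(0.950, 0.050, 0.000)
step 1 (dt=0.02): k1=(-0.052, 0.022, 0.030), k2=(-0.052, 0.022, 0.030), k3=(-0.053, 0.022, 0.030), k4=(-0.053, 0.022, 0.030); state += dt/6·(k1+2k2+2k3+k4)
t=0.020: state=(0.949, 0.050, 0.001)
t=0.040: state=(0.948, 0.051, 0.001)
t=0.060: state=(0.947, 0.051, 0.002)
continuing one RK4 step at a time; state shown every 25 steps (Δt=0.5):
t=0.500: state=(0.921, 0.062, 0.017)
t=1.000: state=(0.887, 0.075, 0.038)
t=1.500: state=(0.848, 0.090, 0.062)
t=2.000: state=(0.804, 0.105, 0.092)
t=2.500: state=(0.756, 0.119, 0.126)
t=3.000: state=(0.705, 0.131, 0.163)
t=3.500: state=(0.654, 0.141, 0.205)
t=4.000: state=(0.604, 0.148, 0.248)
t=4.500: state=(0.557, 0.150, 0.293)
t=5.000: state=(0.513, 0.149, 0.339)
t=5.500: state=(0.473, 0.144, 0.383)
t=6.000: state=(0.437, 0.137, 0.425)
t=6.500: state=(0.407, 0.128, 0.466)
t=7.000: state=(0.380, 0.117, 0.503)
t=7.500: state=(0.357, 0.106, 0.536)
t=8.000: state=(0.338, 0.095, 0.567)
t=8.500: state=(0.322, 0.084, 0.594)
t=9.000: state=(0.308, 0.074, 0.618)
t=9.380: state=(0.299, 0.067, 0.634)
largest grid value and its neighbours: I(4.560)=0.15017, I(4.580)=0.15017, I(4.600)=0.15017
parabola through these three points peaks at t≈4.588 with I≈0.15017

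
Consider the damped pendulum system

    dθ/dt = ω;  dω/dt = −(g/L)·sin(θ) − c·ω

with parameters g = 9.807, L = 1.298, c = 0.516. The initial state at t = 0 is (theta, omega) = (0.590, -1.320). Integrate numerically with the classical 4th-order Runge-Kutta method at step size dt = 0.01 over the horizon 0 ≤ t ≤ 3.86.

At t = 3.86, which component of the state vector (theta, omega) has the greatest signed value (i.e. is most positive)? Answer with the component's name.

largest component: omega

t=0.000: state=(0.590, -1.320)
step 1 (dt=0.01): k1=(-1.320, -3.522), k2=(-1.338, -3.472), k3=(-1.337, -3.471), k4=(-1.355, -3.420); state += dt/6·(k1+2k2+2k3+k4)
t=0.010: state=(0.577, -1.355)
t=0.020: state=(0.563, -1.388)
t=0.030: state=(0.549, -1.421)
continuing one RK4 step at a time; state shown every 20 steps (Δt=0.2):
t=0.200: state=(0.271, -1.794)
t=0.400: state=(-0.092, -1.739)
t=0.600: state=(-0.393, -1.209)
t=0.800: state=(-0.558, -0.416)
t=1.000: state=(-0.558, 0.402)
t=1.200: state=(-0.409, 1.041)
t=1.400: state=(-0.164, 1.348)
t=1.600: state=(0.103, 1.254)
t=1.800: state=(0.315, 0.821)
t=2.000: state=(0.419, 0.210)
t=2.200: state=(0.399, -0.395)
t=2.400: state=(0.272, -0.838)
t=2.600: state=(0.083, -1.010)
t=2.800: state=(-0.112, -0.885)
t=3.000: state=(-0.256, -0.526)
t=3.200: state=(-0.315, -0.059)
t=3.400: state=(-0.281, 0.378)
t=3.600: state=(-0.173, 0.670)
t=3.800: state=(-0.028, 0.748)
t=3.860: state=(0.017, 0.728)
compare at T: theta=0.017, omega=0.728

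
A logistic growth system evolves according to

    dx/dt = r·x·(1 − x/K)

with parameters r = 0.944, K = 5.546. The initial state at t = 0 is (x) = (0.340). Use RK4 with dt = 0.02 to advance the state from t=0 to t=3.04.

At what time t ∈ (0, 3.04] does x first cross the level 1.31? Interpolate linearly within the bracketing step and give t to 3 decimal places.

t=0.000: state=(0.340)
step 1 (dt=0.02): k1=(0.301), k2=(0.304), k3=(0.304), k4=(0.306); state += dt/6·(k1+2k2+2k3+k4)
t=0.020: state=(0.346)
t=0.040: state=(0.352)
t=0.060: state=(0.359)
continuing one RK4 step at a time; state shown every 5 steps (Δt=0.1):
t=0.100: state=(0.371)
t=0.200: state=(0.405)
t=0.300: state=(0.442)
t=0.400: state=(0.482)
t=0.500: state=(0.526)
t=0.600: state=(0.572)
t=0.700: state=(0.623)
t=0.800: state=(0.677)
t=0.900: state=(0.735)
t=1.000: state=(0.797)
t=1.100: state=(0.864)
t=1.200: state=(0.935)
t=1.300: state=(1.011)
t=1.400: state=(1.091)
t=1.500: state=(1.176)
t=1.600: state=(1.266)
t=1.640: state=(1.303)
next step: t=1.660: state=(1.322) — x has crossed 1.31
linear interpolation between t=1.640 (1.30314) and t=1.660 (1.32206) → t≈1.647

t = 1.647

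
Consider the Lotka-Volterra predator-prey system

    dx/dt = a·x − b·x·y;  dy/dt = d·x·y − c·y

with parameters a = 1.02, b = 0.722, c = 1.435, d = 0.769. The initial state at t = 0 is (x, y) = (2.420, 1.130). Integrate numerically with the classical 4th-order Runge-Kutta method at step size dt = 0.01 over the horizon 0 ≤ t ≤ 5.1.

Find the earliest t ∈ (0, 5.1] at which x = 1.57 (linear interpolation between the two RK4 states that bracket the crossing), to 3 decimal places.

t = 1.985

t=0.000: state=(2.420, 1.130)
step 1 (dt=0.01): k1=(0.494, 0.481), k2=(0.490, 0.485), k3=(0.490, 0.485), k4=(0.487, 0.488); state += dt/6·(k1+2k2+2k3+k4)
t=0.010: state=(2.425, 1.135)
t=0.020: state=(2.430, 1.140)
t=0.030: state=(2.434, 1.145)
continuing one RK4 step at a time; state shown every 20 steps (Δt=0.2):
t=0.200: state=(2.502, 1.239)
t=0.400: state=(2.542, 1.371)
t=0.600: state=(2.530, 1.521)
t=0.800: state=(2.463, 1.677)
t=1.000: state=(2.345, 1.823)
t=1.200: state=(2.191, 1.940)
t=1.400: state=(2.019, 2.012)
t=1.600: state=(1.847, 2.033)
t=1.800: state=(1.692, 2.002)
t=1.980: state=(1.573, 1.938)
next step: t=1.990: state=(1.567, 1.934) — x has crossed 1.57
linear interpolation between t=1.980 (1.57297) and t=1.990 (1.56704) → t≈1.985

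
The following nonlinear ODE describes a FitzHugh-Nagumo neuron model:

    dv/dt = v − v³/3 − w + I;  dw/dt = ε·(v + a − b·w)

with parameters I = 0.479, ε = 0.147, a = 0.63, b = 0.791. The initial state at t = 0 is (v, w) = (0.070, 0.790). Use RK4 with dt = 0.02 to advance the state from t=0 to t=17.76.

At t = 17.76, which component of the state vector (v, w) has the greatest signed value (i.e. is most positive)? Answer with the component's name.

t=0.000: state=(0.070, 0.790)
step 1 (dt=0.02): k1=(-0.241, 0.011), k2=(-0.244, 0.011), k3=(-0.244, 0.011), k4=(-0.246, 0.010); state += dt/6·(k1+2k2+2k3+k4)
t=0.020: state=(0.065, 0.790)
t=0.040: state=(0.060, 0.790)
t=0.060: state=(0.055, 0.791)
continuing one RK4 step at a time; state shown every 50 steps (Δt=1):
t=1.000: state=(-0.340, 0.776)
t=2.000: state=(-1.152, 0.676)
t=3.000: state=(-1.649, 0.486)
t=4.000: state=(-1.664, 0.288)
t=5.000: state=(-1.580, 0.118)
t=6.000: state=(-1.481, -0.020)
t=7.000: state=(-1.379, -0.128)
t=8.000: state=(-1.275, -0.211)
t=9.000: state=(-1.167, -0.270)
t=10.000: state=(-1.051, -0.307)
t=11.000: state=(-0.921, -0.322)
t=12.000: state=(-0.763, -0.317)
t=13.000: state=(-0.542, -0.286)
t=14.000: state=(-0.156, -0.218)
t=15.000: state=(0.668, -0.077)
t=16.000: state=(1.625, 0.188)
t=17.000: state=(1.755, 0.495)
t=17.760: state=(1.678, 0.705)
compare at T: v=1.678, w=0.705

largest component: v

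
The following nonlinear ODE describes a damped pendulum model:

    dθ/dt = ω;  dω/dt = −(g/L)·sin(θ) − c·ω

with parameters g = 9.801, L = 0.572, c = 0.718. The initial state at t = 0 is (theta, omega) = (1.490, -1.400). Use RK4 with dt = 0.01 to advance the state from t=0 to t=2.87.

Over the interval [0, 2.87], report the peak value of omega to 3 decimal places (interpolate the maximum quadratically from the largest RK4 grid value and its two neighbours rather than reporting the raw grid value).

max omega = 3.788

t=0.000: state=(1.490, -1.400)
step 1 (dt=0.01): k1=(-1.400, -16.074), k2=(-1.480, -16.006), k3=(-1.480, -16.005), k4=(-1.560, -15.936); state += dt/6·(k1+2k2+2k3+k4)
t=0.010: state=(1.475, -1.560)
t=0.020: state=(1.459, -1.719)
t=0.030: state=(1.441, -1.876)
continuing one RK4 step at a time; state shown every 10 steps (Δt=0.1):
t=0.100: state=(1.272, -2.927)
t=0.200: state=(0.913, -4.191)
t=0.300: state=(0.451, -4.938)
t=0.400: state=(-0.048, -4.918)
t=0.500: state=(-0.506, -4.114)
t=0.600: state=(-0.853, -2.778)
t=0.700: state=(-1.054, -1.226)
t=0.800: state=(-1.099, 0.325)
t=0.900: state=(-0.994, 1.742)
t=1.000: state=(-0.759, 2.898)
t=1.100: state=(-0.429, 3.623)
t=1.200: state=(-0.054, 3.763)
t=1.300: state=(0.303, 3.288)
t=1.400: state=(0.588, 2.336)
t=1.500: state=(0.762, 1.128)
t=1.600: state=(0.812, -0.133)
t=1.700: state=(0.739, -1.292)
t=1.800: state=(0.561, -2.210)
t=1.900: state=(0.309, -2.757)
t=2.000: state=(0.025, -2.839)
t=2.100: state=(-0.243, -2.455)
t=2.200: state=(-0.454, -1.710)
t=2.300: state=(-0.578, -0.764)
t=2.400: state=(-0.605, 0.222)
t=2.500: state=(-0.537, 1.110)
t=2.600: state=(-0.390, 1.779)
t=2.700: state=(-0.192, 2.132)
t=2.800: state=(0.024, 2.121)
t=2.870: state=(0.166, 1.904)
largest grid value and its neighbours: omega(1.160)=3.78352, omega(1.170)=3.78808, omega(1.180)=3.78624
parabola through these three points peaks at t≈1.172 with omega≈3.78823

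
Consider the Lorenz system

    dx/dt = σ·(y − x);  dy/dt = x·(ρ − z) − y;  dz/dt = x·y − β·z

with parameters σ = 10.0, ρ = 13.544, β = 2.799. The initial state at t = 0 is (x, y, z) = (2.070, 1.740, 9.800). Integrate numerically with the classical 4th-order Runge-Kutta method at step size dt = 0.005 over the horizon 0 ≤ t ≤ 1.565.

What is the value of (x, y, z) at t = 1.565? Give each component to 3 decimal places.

(x, y, z) = (7.557, 6.329, 15.813)

t=0.000: state=(2.070, 1.740, 9.800)
step 1 (dt=0.005): k1=(-3.300, 6.010, -23.828), k2=(-3.067, 6.087, -23.645), k3=(-3.071, 6.088, -23.645), k4=(-2.842, 6.165, -23.462); state += dt/6·(k1+2k2+2k3+k4)
t=0.005: state=(2.055, 1.770, 9.682)
t=0.010: state=(2.042, 1.802, 9.565)
t=0.015: state=(2.031, 1.834, 9.451)
continuing one RK4 step at a time; state shown every 20 steps (Δt=0.1):
t=0.100: state=(2.126, 2.513, 7.784)
t=0.200: state=(2.801, 3.768, 6.551)
t=0.300: state=(4.097, 5.740, 6.384)
t=0.400: state=(6.069, 8.306, 7.992)
t=0.500: state=(8.219, 9.982, 11.980)
t=0.600: state=(8.923, 8.349, 16.278)
t=0.700: state=(7.255, 4.861, 16.994)
t=0.800: state=(4.928, 2.946, 14.804)
t=0.900: state=(3.519, 2.677, 12.161)
t=1.000: state=(3.150, 3.200, 10.015)
t=1.100: state=(3.541, 4.249, 8.640)
t=1.200: state=(4.540, 5.818, 8.303)
t=1.300: state=(6.030, 7.661, 9.429)
t=1.400: state=(7.542, 8.748, 12.138)
t=1.500: state=(8.066, 7.790, 15.011)
t=1.565: state=(7.557, 6.329, 15.813)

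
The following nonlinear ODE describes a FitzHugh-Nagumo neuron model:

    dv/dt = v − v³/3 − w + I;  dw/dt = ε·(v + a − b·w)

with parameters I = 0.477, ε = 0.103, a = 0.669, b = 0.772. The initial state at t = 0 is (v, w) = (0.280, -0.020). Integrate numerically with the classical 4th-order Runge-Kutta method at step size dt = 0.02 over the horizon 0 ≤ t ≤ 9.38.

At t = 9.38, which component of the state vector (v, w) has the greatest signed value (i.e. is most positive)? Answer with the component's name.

t=0.000: state=(0.280, -0.020)
step 1 (dt=0.02): k1=(0.770, 0.099), k2=(0.776, 0.100), k3=(0.776, 0.100), k4=(0.782, 0.101); state += dt/6·(k1+2k2+2k3+k4)
t=0.020: state=(0.296, -0.018)
t=0.040: state=(0.311, -0.016)
t=0.060: state=(0.327, -0.014)
continuing one RK4 step at a time; state shown every 25 steps (Δt=0.5):
t=0.500: state=(0.738, 0.040)
t=1.000: state=(1.259, 0.123)
t=1.500: state=(1.616, 0.225)
t=2.000: state=(1.747, 0.336)
t=2.500: state=(1.762, 0.446)
t=3.000: state=(1.733, 0.550)
t=3.500: state=(1.691, 0.649)
t=4.000: state=(1.643, 0.742)
t=4.500: state=(1.592, 0.828)
t=5.000: state=(1.539, 0.909)
t=5.500: state=(1.484, 0.983)
t=6.000: state=(1.427, 1.052)
t=6.500: state=(1.367, 1.116)
t=7.000: state=(1.303, 1.173)
t=7.500: state=(1.235, 1.226)
t=8.000: state=(1.161, 1.272)
t=8.500: state=(1.079, 1.313)
t=9.000: state=(0.984, 1.348)
t=9.380: state=(0.901, 1.370)
compare at T: v=0.901, w=1.370

largest component: w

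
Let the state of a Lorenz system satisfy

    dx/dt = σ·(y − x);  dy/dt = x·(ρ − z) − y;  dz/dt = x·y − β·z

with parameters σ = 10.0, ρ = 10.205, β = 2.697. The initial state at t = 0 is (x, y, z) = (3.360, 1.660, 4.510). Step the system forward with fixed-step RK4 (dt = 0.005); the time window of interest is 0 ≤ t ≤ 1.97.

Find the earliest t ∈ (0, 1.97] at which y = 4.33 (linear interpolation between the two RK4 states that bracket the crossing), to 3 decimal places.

t = 0.177

t=0.000: state=(3.360, 1.660, 4.510)
step 1 (dt=0.005): k1=(-17.000, 17.475, -6.586), k2=(-16.138, 17.244, -6.467), k3=(-16.165, 17.256, -6.466), k4=(-15.329, 17.035, -6.350); state += dt/6·(k1+2k2+2k3+k4)
t=0.005: state=(3.279, 1.746, 4.478)
t=0.010: state=(3.207, 1.830, 4.446)
t=0.015: state=(3.141, 1.913, 4.416)
continuing one RK4 step at a time; state shown every 20 steps (Δt=0.1):
t=0.100: state=(2.854, 3.166, 4.074)
t=0.175: state=(3.348, 4.298, 4.111)
next step: t=0.180: state=(3.397, 4.379, 4.129) — y has crossed 4.33
linear interpolation between t=0.175 (4.29798) and t=0.180 (4.37890) → t≈0.177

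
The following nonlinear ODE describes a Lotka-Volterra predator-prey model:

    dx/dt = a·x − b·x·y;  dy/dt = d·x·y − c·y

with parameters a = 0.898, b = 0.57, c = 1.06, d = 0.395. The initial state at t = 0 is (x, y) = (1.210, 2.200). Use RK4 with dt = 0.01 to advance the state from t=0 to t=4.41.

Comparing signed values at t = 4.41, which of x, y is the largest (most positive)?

t=0.000: state=(1.210, 2.200)
step 1 (dt=0.01): k1=(-0.431, -1.281), k2=(-0.426, -1.279), k3=(-0.426, -1.279), k4=(-0.420, -1.277); state += dt/6·(k1+2k2+2k3+k4)
t=0.010: state=(1.206, 2.187)
t=0.020: state=(1.202, 2.174)
t=0.030: state=(1.198, 2.162)
continuing one RK4 step at a time; state shown every 20 steps (Δt=0.2):
t=0.200: state=(1.143, 1.953)
t=0.400: state=(1.109, 1.726)
t=0.600: state=(1.103, 1.524)
t=0.800: state=(1.122, 1.346)
t=1.000: state=(1.162, 1.191)
t=1.200: state=(1.223, 1.059)
t=1.400: state=(1.306, 0.946)
t=1.600: state=(1.411, 0.852)
t=1.800: state=(1.539, 0.774)
t=2.000: state=(1.693, 0.712)
t=2.200: state=(1.873, 0.663)
t=2.400: state=(2.083, 0.627)
t=2.600: state=(2.325, 0.603)
t=2.800: state=(2.599, 0.593)
t=3.000: state=(2.907, 0.596)
t=3.200: state=(3.248, 0.614)
t=3.400: state=(3.617, 0.652)
t=3.600: state=(4.005, 0.712)
t=3.800: state=(4.398, 0.803)
t=4.000: state=(4.769, 0.933)
t=4.200: state=(5.081, 1.115)
t=4.400: state=(5.285, 1.360)
t=4.410: state=(5.291, 1.374)
compare at T: x=5.291, y=1.374

largest component: x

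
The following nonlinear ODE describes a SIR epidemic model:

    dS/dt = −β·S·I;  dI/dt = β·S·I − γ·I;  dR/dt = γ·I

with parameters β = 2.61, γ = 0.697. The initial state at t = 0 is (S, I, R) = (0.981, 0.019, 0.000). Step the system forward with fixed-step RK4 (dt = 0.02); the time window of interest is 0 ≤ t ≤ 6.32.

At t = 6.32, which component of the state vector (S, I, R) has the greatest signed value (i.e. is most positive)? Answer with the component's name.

largest component: R

t=0.000: state=(0.981, 0.019, 0.000)
step 1 (dt=0.02): k1=(-0.049, 0.035, 0.013), k2=(-0.050, 0.036, 0.013), k3=(-0.050, 0.036, 0.013), k4=(-0.050, 0.037, 0.014); state += dt/6·(k1+2k2+2k3+k4)
t=0.020: state=(0.980, 0.020, 0.000)
t=0.040: state=(0.979, 0.020, 0.001)
t=0.060: state=(0.978, 0.021, 0.001)
continuing one RK4 step at a time; state shown every 25 steps (Δt=0.5):
t=0.500: state=(0.942, 0.047, 0.011)
t=1.000: state=(0.855, 0.108, 0.037)
t=1.500: state=(0.696, 0.212, 0.091)
t=2.000: state=(0.489, 0.325, 0.186)
t=2.500: state=(0.306, 0.383, 0.311)
t=3.000: state=(0.186, 0.370, 0.444)
t=3.500: state=(0.118, 0.317, 0.565)
t=4.000: state=(0.082, 0.254, 0.664)
t=4.500: state=(0.061, 0.197, 0.742)
t=5.000: state=(0.049, 0.149, 0.802)
t=5.500: state=(0.041, 0.111, 0.847)
t=6.000: state=(0.036, 0.083, 0.881)
t=6.320: state=(0.034, 0.068, 0.898)
compare at T: S=0.034, I=0.068, R=0.898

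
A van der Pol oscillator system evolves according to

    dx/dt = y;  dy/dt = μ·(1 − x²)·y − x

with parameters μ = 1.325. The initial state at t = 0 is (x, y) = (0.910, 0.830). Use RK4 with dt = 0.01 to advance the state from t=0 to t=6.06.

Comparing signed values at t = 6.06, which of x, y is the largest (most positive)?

largest component: y

t=0.000: state=(0.910, 0.830)
step 1 (dt=0.01): k1=(0.830, -0.721), k2=(0.826, -0.734), k3=(0.826, -0.734), k4=(0.823, -0.747); state += dt/6·(k1+2k2+2k3+k4)
t=0.010: state=(0.918, 0.823)
t=0.020: state=(0.926, 0.815)
t=0.030: state=(0.935, 0.807)
continuing one RK4 step at a time; state shown every 20 steps (Δt=0.2):
t=0.200: state=(1.058, 0.638)
t=0.400: state=(1.161, 0.384)
t=0.600: state=(1.211, 0.119)
t=0.800: state=(1.210, -0.124)
t=1.000: state=(1.164, -0.337)
t=1.200: state=(1.077, -0.532)
t=1.400: state=(0.951, -0.730)
t=1.600: state=(0.783, -0.959)
t=1.800: state=(0.563, -1.253)
t=2.000: state=(0.274, -1.651)
t=2.200: state=(-0.105, -2.163)
t=2.400: state=(-0.590, -2.647)
t=2.600: state=(-1.132, -2.643)
t=2.800: state=(-1.591, -1.839)
t=3.000: state=(-1.852, -0.808)
t=3.200: state=(-1.939, -0.129)
t=3.400: state=(-1.927, 0.213)
t=3.600: state=(-1.865, 0.382)
t=3.800: state=(-1.778, 0.480)
t=4.000: state=(-1.675, 0.554)
t=4.200: state=(-1.557, 0.625)
t=4.400: state=(-1.424, 0.708)
t=4.600: state=(-1.272, 0.813)
t=4.800: state=(-1.096, 0.956)
t=5.000: state=(-0.886, 1.159)
t=5.200: state=(-0.626, 1.457)
t=5.400: state=(-0.294, 1.893)
t=5.600: state=(0.141, 2.475)
t=5.800: state=(0.692, 2.978)
t=6.000: state=(1.285, 2.774)
t=6.060: state=(1.444, 2.511)
compare at T: x=1.444, y=2.511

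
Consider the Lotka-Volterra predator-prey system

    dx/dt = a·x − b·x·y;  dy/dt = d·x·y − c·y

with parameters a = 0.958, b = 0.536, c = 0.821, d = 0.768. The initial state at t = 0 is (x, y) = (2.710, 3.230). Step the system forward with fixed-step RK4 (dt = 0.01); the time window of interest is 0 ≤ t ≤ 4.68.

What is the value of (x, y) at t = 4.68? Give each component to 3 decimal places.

(x, y) = (0.481, 0.524)

t=0.000: state=(2.710, 3.230)
step 1 (dt=0.01): k1=(-2.096, 4.071), k2=(-2.117, 4.070), k3=(-2.117, 4.070), k4=(-2.138, 4.069); state += dt/6·(k1+2k2+2k3+k4)
t=0.010: state=(2.689, 3.271)
t=0.020: state=(2.667, 3.311)
t=0.030: state=(2.645, 3.352)
continuing one RK4 step at a time; state shown every 20 steps (Δt=0.2):
t=0.200: state=(2.225, 4.010)
t=0.400: state=(1.695, 4.596)
t=0.600: state=(1.232, 4.877)
t=0.800: state=(0.883, 4.861)
t=1.000: state=(0.642, 4.632)
t=1.200: state=(0.482, 4.281)
t=1.400: state=(0.377, 3.878)
t=1.600: state=(0.308, 3.468)
t=1.800: state=(0.263, 3.074)
t=2.000: state=(0.234, 2.709)
t=2.200: state=(0.215, 2.379)
t=2.400: state=(0.205, 2.085)
t=2.600: state=(0.202, 1.825)
t=2.800: state=(0.204, 1.598)
t=3.000: state=(0.210, 1.399)
t=3.200: state=(0.221, 1.227)
t=3.400: state=(0.237, 1.079)
t=3.600: state=(0.257, 0.951)
t=3.800: state=(0.283, 0.841)
t=4.000: state=(0.315, 0.747)
t=4.200: state=(0.353, 0.667)
t=4.400: state=(0.400, 0.600)
t=4.600: state=(0.456, 0.543)
t=4.680: state=(0.481, 0.524)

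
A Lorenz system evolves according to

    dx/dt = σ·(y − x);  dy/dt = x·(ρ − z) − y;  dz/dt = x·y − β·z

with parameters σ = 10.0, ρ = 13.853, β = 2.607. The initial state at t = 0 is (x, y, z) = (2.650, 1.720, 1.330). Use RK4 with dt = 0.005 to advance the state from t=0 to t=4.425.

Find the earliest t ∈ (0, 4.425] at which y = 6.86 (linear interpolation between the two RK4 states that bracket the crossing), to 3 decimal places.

t=0.000: state=(2.650, 1.720, 1.330)
step 1 (dt=0.005): k1=(-9.300, 31.466, 1.091), k2=(-8.281, 31.089, 1.250), k3=(-8.316, 31.121, 1.251), k4=(-7.328, 30.773, 1.409); state += dt/6·(k1+2k2+2k3+k4)
t=0.005: state=(2.608, 1.876, 1.336)
t=0.010: state=(2.576, 2.028, 1.344)
t=0.015: state=(2.553, 2.178, 1.353)
t=0.155: state=(4.278, 6.771, 2.670)
next step: t=0.160: state=(4.405, 6.979, 2.784) — y has crossed 6.86
linear interpolation between t=0.155 (6.77144) and t=0.160 (6.97858) → t≈0.157

t = 0.157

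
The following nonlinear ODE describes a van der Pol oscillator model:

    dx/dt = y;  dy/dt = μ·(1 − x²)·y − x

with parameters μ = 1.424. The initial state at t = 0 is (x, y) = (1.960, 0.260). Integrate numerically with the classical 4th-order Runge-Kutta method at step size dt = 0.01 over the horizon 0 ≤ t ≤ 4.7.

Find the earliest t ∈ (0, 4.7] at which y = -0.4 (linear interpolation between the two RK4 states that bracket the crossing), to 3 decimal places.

t = 0.515

t=0.000: state=(1.960, 0.260)
step 1 (dt=0.01): k1=(0.260, -3.012), k2=(0.245, -2.954), k3=(0.245, -2.955), k4=(0.230, -2.898); state += dt/6·(k1+2k2+2k3+k4)
t=0.010: state=(1.962, 0.230)
t=0.020: state=(1.965, 0.202)
t=0.030: state=(1.966, 0.175)
continuing one RK4 step at a time; state shown every 20 steps (Δt=0.2):
t=0.200: state=(1.965, -0.154)
t=0.400: state=(1.913, -0.339)
t=0.510: state=(1.873, -0.398)
next step: t=0.520: state=(1.869, -0.402) — y has crossed -0.4
linear interpolation between t=0.510 (-0.39789) and t=0.520 (-0.40235) → t≈0.515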